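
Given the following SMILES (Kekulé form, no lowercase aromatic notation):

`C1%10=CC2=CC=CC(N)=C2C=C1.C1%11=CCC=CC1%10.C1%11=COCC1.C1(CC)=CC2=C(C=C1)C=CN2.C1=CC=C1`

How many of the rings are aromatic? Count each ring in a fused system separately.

The SMILES encodes two fused six-membered carbon rings, each with three alternating C=C double bonds; a six-membered carbon ring with two isolated C=C double bonds and two sp³ carbons; a five-membered ring of four carbons and one oxygen, with one C=C double bond and two sp³ carbons; a six-membered carbon ring with three alternating C=C double bonds, fused to a five-membered ring containing one N–H nitrogen and two C=C double bonds; a four-membered carbon ring with two alternating C=C double bonds.
The fused 6/6-membered bicyclic is a single π system with 10 sp² atoms and 10 π electrons from ring double bonds. 10 = 4(2)+2, so the system is aromatic and both rings count as aromatic (naphthalene).
The 6-membered ring has two sp³ carbons, so it is not fully conjugated — not aromatic (1,4-cyclohexadiene).
The 5-membered ring with one oxygen has two sp³ carbons, so it is not fully conjugated — not aromatic (2,3-dihydrofuran).
The fused 6/5-membered bicyclic (with one N–H) is a single π system with 9 sp² atoms and 10 π electrons from ring double bonds plus a heteroatom lone pair. 10 = 4(2)+2, so the system is aromatic and both rings count as aromatic (indole).
The 4-membered ring has only sp² ring atoms; a planar conformation would have a fully conjugated π system of 4 electrons. But 4 = 4(1), which is 4n not 4n+2, so it is not aromatic (cyclobutadiene) — cyclobutadiene is antiaromatic and distorts to a rectangle.
4 of the 7 rings are aromatic. Total: 4.

4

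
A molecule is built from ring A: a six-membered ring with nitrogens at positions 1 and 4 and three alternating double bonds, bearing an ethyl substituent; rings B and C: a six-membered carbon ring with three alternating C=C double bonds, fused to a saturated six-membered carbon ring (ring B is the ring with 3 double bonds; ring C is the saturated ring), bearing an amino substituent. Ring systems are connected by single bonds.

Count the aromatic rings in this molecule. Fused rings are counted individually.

2

Ring A is fully conjugated (every ring atom contributes a p orbital); 3 ring double bonds give 6 π electrons. That satisfies 4n+2 with n=1, so ring A is aromatic (pyrazine).
Ring B is planar and fully conjugated; 3 ring double bonds give 6 π electrons. 6 = 4(1)+2, so ring B is aromatic (benzene ring).
Ring C has four sp³ carbons, so it is not fully conjugated — not aromatic (cyclohexane ring).
Aromatic: A, B. Total: 2.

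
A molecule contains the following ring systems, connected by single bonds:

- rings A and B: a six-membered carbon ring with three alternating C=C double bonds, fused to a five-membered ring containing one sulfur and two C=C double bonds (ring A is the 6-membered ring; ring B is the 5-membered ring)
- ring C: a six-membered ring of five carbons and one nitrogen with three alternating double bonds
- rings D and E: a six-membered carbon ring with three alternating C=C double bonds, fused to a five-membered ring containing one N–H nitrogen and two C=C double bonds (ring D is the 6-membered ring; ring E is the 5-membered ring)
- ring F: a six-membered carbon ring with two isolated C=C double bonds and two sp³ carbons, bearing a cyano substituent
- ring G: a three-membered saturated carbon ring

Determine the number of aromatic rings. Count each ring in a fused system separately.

Rings A and B form a fused bicyclic system (with one sulfur) with 9 sp² atoms and 10 π electrons from ring double bonds plus a heteroatom lone pair. 10 = 4(2)+2, so the system is aromatic and both rings count as aromatic (benzothiophene).
Ring C has a continuous p-orbital overlap around the ring; 3 ring double bonds give 6 π electrons. 6 = 4(1)+2, so ring C is aromatic (pyridine).
Rings D and E form a fused bicyclic system (with one N–H) with 9 sp² atoms and 10 π electrons from ring double bonds plus a heteroatom lone pair. 10 = 4(2)+2, so the system is aromatic and both rings count as aromatic (indole).
Ring F has two sp³ carbons, so it is not fully conjugated — not aromatic (1,4-cyclohexadiene).
Ring G has only sp³ atoms, so it is not fully conjugated — not aromatic (cyclopropane).
Aromatic: A, B, C, D, E. Total: 5.

5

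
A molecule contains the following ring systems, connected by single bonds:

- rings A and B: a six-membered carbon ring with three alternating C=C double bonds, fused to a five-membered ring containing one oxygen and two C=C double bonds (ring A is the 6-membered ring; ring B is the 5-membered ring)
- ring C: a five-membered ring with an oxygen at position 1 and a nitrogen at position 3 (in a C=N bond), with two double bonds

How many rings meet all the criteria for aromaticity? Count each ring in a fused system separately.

3

Rings A and B form a fused bicyclic system (with one oxygen) with 9 sp² atoms and 10 π electrons from ring double bonds plus a heteroatom lone pair. 10 = 4(2)+2, so the system is aromatic and both rings count as aromatic (benzofuran).
Ring C is planar and fully conjugated; 2 ring double bonds (4 π electrons) plus a heteroatom lone pair (2) give 6 π electrons. 6 = 4(1)+2, so ring C is aromatic (oxazole).
Aromatic: A, B, C. Total: 3.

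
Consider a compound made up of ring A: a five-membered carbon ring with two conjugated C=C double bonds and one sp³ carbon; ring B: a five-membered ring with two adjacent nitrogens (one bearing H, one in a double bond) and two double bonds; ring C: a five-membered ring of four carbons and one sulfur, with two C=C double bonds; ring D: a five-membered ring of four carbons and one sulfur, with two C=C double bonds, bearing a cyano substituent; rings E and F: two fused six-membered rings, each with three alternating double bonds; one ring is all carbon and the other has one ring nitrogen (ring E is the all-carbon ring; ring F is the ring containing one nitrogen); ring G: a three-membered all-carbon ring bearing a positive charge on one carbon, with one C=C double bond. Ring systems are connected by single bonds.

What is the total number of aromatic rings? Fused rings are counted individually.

6

Ring A has one sp³ carbon, so it is not fully conjugated — not aromatic (cyclopentadiene).
Ring B is planar and fully conjugated; 2 ring double bonds (4 π electrons) plus a heteroatom lone pair (2) give 6 π electrons. 6 = 4(1)+2, so ring B is aromatic (pyrazole).
Ring C is fully conjugated (every ring atom contributes a p orbital); 2 ring double bonds (4 π electrons) plus a heteroatom lone pair (2) give 6 π electrons. That satisfies 4n+2 with n=1, so ring C is aromatic (thiophene).
Ring D is planar and fully conjugated; 2 ring double bonds (4 π electrons) plus a heteroatom lone pair (2) give 6 π electrons. 6 = 4(1)+2, so ring D is aromatic (thiophene).
Rings E and F form a fused bicyclic system (with one nitrogen) with 10 sp² atoms and 10 π electrons from ring double bonds. 10 = 4(2)+2, so the system is aromatic and both rings count as aromatic (quinoline).
Ring G has a continuous p-orbital overlap around the ring; 1 ring double bond (2 π electrons) plus the carbocation's empty p orbital (0, but keeps the ring conjugated) give 2 π electrons. That satisfies 4n+2 with n=0, so ring G is aromatic (cyclopropenyl cation).
Aromatic: B, C, D, E, F, G. Total: 6.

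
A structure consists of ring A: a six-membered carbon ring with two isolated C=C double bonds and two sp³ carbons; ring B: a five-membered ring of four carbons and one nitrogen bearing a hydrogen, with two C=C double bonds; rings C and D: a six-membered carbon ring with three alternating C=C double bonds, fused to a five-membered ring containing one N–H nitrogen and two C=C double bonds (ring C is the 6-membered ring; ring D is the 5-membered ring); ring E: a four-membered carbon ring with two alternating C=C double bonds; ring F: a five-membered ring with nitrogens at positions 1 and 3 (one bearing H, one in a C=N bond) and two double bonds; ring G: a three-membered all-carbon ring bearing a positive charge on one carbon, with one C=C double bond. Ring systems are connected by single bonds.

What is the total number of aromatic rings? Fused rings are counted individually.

5

Ring A has two sp³ carbons, so it is not fully conjugated — not aromatic (1,4-cyclohexadiene).
Ring B has a continuous p-orbital overlap around the ring; 2 ring double bonds (4 π electrons) plus a heteroatom lone pair (2) give 6 π electrons. 6 = 4(1)+2, so ring B is aromatic (pyrrole).
Rings C and D form a fused bicyclic system (with one N–H) with 9 sp² atoms and 10 π electrons from ring double bonds plus a heteroatom lone pair. 10 = 4(2)+2, so the system is aromatic and both rings count as aromatic (indole).
Ring E has only sp² ring atoms; a planar conformation would have a fully conjugated π system of 4 electrons. But 4 = 4(1), which is 4n not 4n+2, so ring E is not aromatic (cyclobutadiene) — cyclobutadiene is antiaromatic and distorts to a rectangle.
Ring F is fully conjugated (every ring atom contributes a p orbital); 2 ring double bonds (4 π electrons) plus a heteroatom lone pair (2) give 6 π electrons. That satisfies 4n+2 with n=1, so ring F is aromatic (imidazole).
Ring G is fully conjugated (every ring atom contributes a p orbital); 1 ring double bond (2 π electrons) plus the carbocation's empty p orbital (0, but keeps the ring conjugated) give 2 π electrons. That satisfies 4n+2 with n=0, so ring G is aromatic (cyclopropenyl cation).
Aromatic: B, C, D, F, G. Total: 5.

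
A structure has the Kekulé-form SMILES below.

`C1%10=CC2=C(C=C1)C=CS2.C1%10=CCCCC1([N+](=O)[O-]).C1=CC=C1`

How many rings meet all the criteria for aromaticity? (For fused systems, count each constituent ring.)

2

The SMILES encodes a six-membered carbon ring with three alternating C=C double bonds, fused to a five-membered ring containing one sulfur and two C=C double bonds; a six-membered carbon ring with one C=C double bond; a four-membered carbon ring with two alternating C=C double bonds.
The fused 6/5-membered bicyclic (with one sulfur) is a single π system with 9 sp² atoms and 10 π electrons from ring double bonds plus a heteroatom lone pair. 10 = 4(2)+2, so the system is aromatic and both rings count as aromatic (benzothiophene).
The 6-membered ring has four sp³ carbons, so it is not fully conjugated — not aromatic (cyclohexene).
The 4-membered ring has only sp² ring atoms; a planar conformation would have a fully conjugated π system of 4 electrons. But 4 = 4(1), which is 4n not 4n+2, so it is not aromatic (cyclobutadiene) — cyclobutadiene is antiaromatic and distorts to a rectangle.
2 of the 4 rings are aromatic. Total: 2.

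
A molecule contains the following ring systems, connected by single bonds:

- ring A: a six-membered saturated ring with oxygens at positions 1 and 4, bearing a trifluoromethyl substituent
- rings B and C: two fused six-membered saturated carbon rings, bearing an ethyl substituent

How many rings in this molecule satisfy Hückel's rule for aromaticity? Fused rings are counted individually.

0

Ring A has only sp³ atoms, so it is not fully conjugated — not aromatic (1,4-dioxane).
Ring B has only sp³ atoms, so it is not fully conjugated — not aromatic (cyclohexane ring).
Ring C has only sp³ atoms, so it is not fully conjugated — not aromatic (cyclohexane ring).
No ring is aromatic. Total: 0.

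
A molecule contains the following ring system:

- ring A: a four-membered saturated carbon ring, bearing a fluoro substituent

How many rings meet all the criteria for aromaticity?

0

Ring A has only sp³ atoms, so it is not fully conjugated — not aromatic (cyclobutane).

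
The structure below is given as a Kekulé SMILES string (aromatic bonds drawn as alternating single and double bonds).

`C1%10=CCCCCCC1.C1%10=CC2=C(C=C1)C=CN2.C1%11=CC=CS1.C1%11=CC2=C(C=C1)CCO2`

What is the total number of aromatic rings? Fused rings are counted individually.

The SMILES encodes an eight-membered carbon ring with one C=C double bond; a six-membered carbon ring with three alternating C=C double bonds, fused to a five-membered ring containing one N–H nitrogen and two C=C double bonds; a five-membered ring of four carbons and one sulfur, with two C=C double bonds; a six-membered carbon ring with three alternating C=C double bonds, fused to a five-membered ring containing one oxygen and two sp³ carbons.
The 8-membered ring has six sp³ carbons, so it is not fully conjugated — not aromatic (cyclooctene).
The fused 6/5-membered bicyclic (with one N–H) is a single π system with 9 sp² atoms and 10 π electrons from ring double bonds plus a heteroatom lone pair. 10 = 4(2)+2, so the system is aromatic and both rings count as aromatic (indole).
The 5-membered ring with one sulfur is planar and fully conjugated; 2 ring double bonds (4 π electrons) plus a heteroatom lone pair (2) give 6 π electrons. That satisfies 4n+2 with n=1, so it is aromatic (thiophene).
The 6-membered ring is planar and fully conjugated; 3 ring double bonds give 6 π electrons. 6 = 4(1)+2, so it is aromatic (benzene ring).
The 5-membered ring with one oxygen has two sp³ carbons, so it is not fully conjugated — not aromatic (oxolane ring).
4 of the 6 rings are aromatic. Total: 4.

4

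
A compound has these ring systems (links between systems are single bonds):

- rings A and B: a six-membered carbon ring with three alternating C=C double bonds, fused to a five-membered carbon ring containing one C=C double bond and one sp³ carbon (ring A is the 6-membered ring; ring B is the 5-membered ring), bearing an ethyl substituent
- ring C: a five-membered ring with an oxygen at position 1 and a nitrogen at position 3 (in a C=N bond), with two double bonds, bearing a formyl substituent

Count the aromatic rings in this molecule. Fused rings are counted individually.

2

Ring A is planar and fully conjugated; 3 ring double bonds give 6 π electrons. That satisfies 4n+2 with n=1, so ring A is aromatic (benzene ring).
Ring B has one sp³ carbon, so it is not fully conjugated — not aromatic (cyclopentene ring).
Ring C is fully conjugated (every ring atom contributes a p orbital); 2 ring double bonds (4 π electrons) plus a heteroatom lone pair (2) give 6 π electrons. That satisfies 4n+2 with n=1, so ring C is aromatic (oxazole).
Aromatic: A, C. Total: 2.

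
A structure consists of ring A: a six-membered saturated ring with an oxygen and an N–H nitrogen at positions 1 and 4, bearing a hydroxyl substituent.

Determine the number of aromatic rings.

Ring A has only sp³ atoms, so it is not fully conjugated — not aromatic (morpholine).

0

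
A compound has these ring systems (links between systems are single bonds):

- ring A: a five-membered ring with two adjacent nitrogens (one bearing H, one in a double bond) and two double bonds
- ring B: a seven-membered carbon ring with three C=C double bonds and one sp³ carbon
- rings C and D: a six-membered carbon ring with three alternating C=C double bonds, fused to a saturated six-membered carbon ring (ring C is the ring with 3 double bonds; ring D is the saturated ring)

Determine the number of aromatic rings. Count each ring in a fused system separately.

2

Ring A is planar and fully conjugated; 2 ring double bonds (4 π electrons) plus a heteroatom lone pair (2) give 6 π electrons. 6 = 4(1)+2, so ring A is aromatic (pyrazole).
Ring B has one sp³ carbon, so it is not fully conjugated — not aromatic (cycloheptatriene).
Ring C is fully conjugated (every ring atom contributes a p orbital); 3 ring double bonds give 6 π electrons. That satisfies 4n+2 with n=1, so ring C is aromatic (benzene ring).
Ring D has four sp³ carbons, so it is not fully conjugated — not aromatic (cyclohexane ring).
Aromatic: A, C. Total: 2.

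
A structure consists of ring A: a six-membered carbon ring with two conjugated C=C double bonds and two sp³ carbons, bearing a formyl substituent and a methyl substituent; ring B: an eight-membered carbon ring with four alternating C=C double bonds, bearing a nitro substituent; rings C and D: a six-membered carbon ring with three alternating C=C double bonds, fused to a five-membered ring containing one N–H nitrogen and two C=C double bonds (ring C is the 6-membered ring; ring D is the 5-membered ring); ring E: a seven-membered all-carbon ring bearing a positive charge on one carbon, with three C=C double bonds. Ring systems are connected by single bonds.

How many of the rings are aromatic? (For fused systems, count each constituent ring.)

3

Ring A has two sp³ carbons, so it is not fully conjugated — not aromatic (1,3-cyclohexadiene).
Ring B has only sp² ring atoms; a planar conformation would have a fully conjugated π system of 8 electrons. But 8 = 4(2), which is 4n not 4n+2, so ring B is not aromatic (cyclooctatetraene) — cyclooctatetraene distorts into a non-planar tub to avoid antiaromaticity.
Rings C and D form a fused bicyclic system (with one N–H) with 9 sp² atoms and 10 π electrons from ring double bonds plus a heteroatom lone pair. 10 = 4(2)+2, so the system is aromatic and both rings count as aromatic (indole).
Ring E is planar and fully conjugated; 3 ring double bonds (6 π electrons) plus the carbocation's empty p orbital (0, but keeps the ring conjugated) give 6 π electrons. 6 = 4(1)+2, so ring E is aromatic (tropylium cation).
Aromatic: C, D, E. Total: 3.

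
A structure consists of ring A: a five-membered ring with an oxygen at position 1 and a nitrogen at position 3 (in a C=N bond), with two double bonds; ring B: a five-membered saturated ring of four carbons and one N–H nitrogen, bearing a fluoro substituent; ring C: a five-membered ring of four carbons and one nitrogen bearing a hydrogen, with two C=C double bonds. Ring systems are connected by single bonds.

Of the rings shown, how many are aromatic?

Ring A is planar and fully conjugated; 2 ring double bonds (4 π electrons) plus a heteroatom lone pair (2) give 6 π electrons. 6 = 4(1)+2, so ring A is aromatic (oxazole).
Ring B has only sp³ atoms, so it is not fully conjugated — not aromatic (pyrrolidine).
Ring C has a continuous p-orbital overlap around the ring; 2 ring double bonds (4 π electrons) plus a heteroatom lone pair (2) give 6 π electrons. That satisfies 4n+2 with n=1, so ring C is aromatic (pyrrole).
Aromatic: A, C. Total: 2.

2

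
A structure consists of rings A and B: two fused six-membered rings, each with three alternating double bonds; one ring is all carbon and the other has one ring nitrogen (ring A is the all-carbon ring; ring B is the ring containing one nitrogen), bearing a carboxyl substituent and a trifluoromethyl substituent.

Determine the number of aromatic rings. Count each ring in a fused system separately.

2

Rings A and B form a fused bicyclic system (with one nitrogen) with 10 sp² atoms and 10 π electrons from ring double bonds. 10 = 4(2)+2, so the system is aromatic and both rings count as aromatic (quinoline).
Aromatic: A, B. Total: 2.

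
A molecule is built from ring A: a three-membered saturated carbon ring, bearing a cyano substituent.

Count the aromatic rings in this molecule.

0

Ring A has only sp³ atoms, so it is not fully conjugated — not aromatic (cyclopropane).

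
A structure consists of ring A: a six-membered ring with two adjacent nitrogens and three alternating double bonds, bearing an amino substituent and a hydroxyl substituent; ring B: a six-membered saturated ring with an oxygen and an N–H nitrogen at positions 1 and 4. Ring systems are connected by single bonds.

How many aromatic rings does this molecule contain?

1

Ring A is planar and fully conjugated; 3 ring double bonds give 6 π electrons. That satisfies 4n+2 with n=1, so ring A is aromatic (pyridazine).
Ring B has only sp³ atoms, so it is not fully conjugated — not aromatic (morpholine).
Aromatic: A. Total: 1.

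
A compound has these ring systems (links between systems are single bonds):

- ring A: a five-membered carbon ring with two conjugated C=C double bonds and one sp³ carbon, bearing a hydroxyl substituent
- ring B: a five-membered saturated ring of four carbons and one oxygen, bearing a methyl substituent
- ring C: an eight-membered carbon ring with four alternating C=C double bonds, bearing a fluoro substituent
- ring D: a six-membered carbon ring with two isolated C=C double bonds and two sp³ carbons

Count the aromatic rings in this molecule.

Ring A has one sp³ carbon, so it is not fully conjugated — not aromatic (cyclopentadiene).
Ring B has only sp³ atoms, so it is not fully conjugated — not aromatic (tetrahydrofuran).
Ring C has only sp² ring atoms; a planar conformation would have a fully conjugated π system of 8 electrons. But 8 = 4(2), which is 4n not 4n+2, so ring C is not aromatic (cyclooctatetraene) — cyclooctatetraene distorts into a non-planar tub to avoid antiaromaticity.
Ring D has two sp³ carbons, so it is not fully conjugated — not aromatic (1,4-cyclohexadiene).
No ring is aromatic. Total: 0.

0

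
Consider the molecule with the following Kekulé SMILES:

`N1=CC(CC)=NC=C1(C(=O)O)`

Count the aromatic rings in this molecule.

1

The SMILES encodes a six-membered ring with nitrogens at positions 1 and 4 and three alternating double bonds.
The 6-membered ring with two nitrogens (1,4) is planar and fully conjugated; 3 ring double bonds give 6 π electrons. 6 = 4(1)+2, so it is aromatic (pyrazine).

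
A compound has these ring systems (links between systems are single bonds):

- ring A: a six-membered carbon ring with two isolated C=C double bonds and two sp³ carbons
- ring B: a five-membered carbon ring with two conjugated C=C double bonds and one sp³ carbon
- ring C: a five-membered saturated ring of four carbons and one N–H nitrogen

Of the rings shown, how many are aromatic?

0

Ring A has two sp³ carbons, so it is not fully conjugated — not aromatic (1,4-cyclohexadiene).
Ring B has one sp³ carbon, so it is not fully conjugated — not aromatic (cyclopentadiene).
Ring C has only sp³ atoms, so it is not fully conjugated — not aromatic (pyrrolidine).
No ring is aromatic. Total: 0.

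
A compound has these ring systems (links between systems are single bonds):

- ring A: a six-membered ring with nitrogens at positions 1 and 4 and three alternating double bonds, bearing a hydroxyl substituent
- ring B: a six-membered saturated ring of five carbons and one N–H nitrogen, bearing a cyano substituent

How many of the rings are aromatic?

1

Ring A is planar and fully conjugated; 3 ring double bonds give 6 π electrons. That satisfies 4n+2 with n=1, so ring A is aromatic (pyrazine).
Ring B has only sp³ atoms, so it is not fully conjugated — not aromatic (piperidine).
Aromatic: A. Total: 1.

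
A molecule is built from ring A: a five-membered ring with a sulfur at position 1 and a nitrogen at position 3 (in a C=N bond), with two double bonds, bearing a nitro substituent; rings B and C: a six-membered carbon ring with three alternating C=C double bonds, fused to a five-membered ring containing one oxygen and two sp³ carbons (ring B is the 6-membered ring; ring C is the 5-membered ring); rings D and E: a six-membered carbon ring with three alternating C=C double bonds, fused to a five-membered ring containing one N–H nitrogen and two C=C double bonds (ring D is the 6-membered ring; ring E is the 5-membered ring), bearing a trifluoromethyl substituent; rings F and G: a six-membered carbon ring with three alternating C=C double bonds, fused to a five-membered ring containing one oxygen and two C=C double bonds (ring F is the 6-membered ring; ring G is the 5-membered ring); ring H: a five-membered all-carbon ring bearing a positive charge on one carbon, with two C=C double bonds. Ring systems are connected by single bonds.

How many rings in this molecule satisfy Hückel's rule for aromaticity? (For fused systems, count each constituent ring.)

6

Ring A is planar and fully conjugated; 2 ring double bonds (4 π electrons) plus a heteroatom lone pair (2) give 6 π electrons. Since 6 = 4n+2 (n=1), ring A is aromatic (thiazole).
Ring B is fully conjugated (every ring atom contributes a p orbital); 3 ring double bonds give 6 π electrons. 6 = 4(1)+2, so ring B is aromatic (benzene ring).
Ring C has two sp³ carbons, so it is not fully conjugated — not aromatic (oxolane ring).
Rings D and E form a fused bicyclic system (with one N–H) with 9 sp² atoms and 10 π electrons from ring double bonds plus a heteroatom lone pair. 10 = 4(2)+2, so the system is aromatic and both rings count as aromatic (indole).
Rings F and G form a fused bicyclic system (with one oxygen) with 9 sp² atoms and 10 π electrons from ring double bonds plus a heteroatom lone pair. 10 = 4(2)+2, so the system is aromatic and both rings count as aromatic (benzofuran).
Ring H has only sp² ring atoms; a planar conformation would have a fully conjugated π system of 4 electrons. But 4 = 4(1), which is 4n not 4n+2, so ring H is not aromatic (cyclopentadienyl cation).
Aromatic: A, B, D, E, F, G. Total: 6.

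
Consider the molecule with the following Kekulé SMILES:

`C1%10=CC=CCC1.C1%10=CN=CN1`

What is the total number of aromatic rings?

The SMILES encodes a six-membered carbon ring with two conjugated C=C double bonds and two sp³ carbons; a five-membered ring with nitrogens at positions 1 and 3 (one bearing H, one in a C=N bond) and two double bonds.
The 6-membered ring has two sp³ carbons, so it is not fully conjugated — not aromatic (1,3-cyclohexadiene).
The 5-membered ring with two nitrogens (one N–H, one =N–) is fully conjugated (every ring atom contributes a p orbital); 2 ring double bonds (4 π electrons) plus a heteroatom lone pair (2) give 6 π electrons. 6 = 4(1)+2, so it is aromatic (imidazole).
1 of the 2 rings is aromatic. Total: 1.

1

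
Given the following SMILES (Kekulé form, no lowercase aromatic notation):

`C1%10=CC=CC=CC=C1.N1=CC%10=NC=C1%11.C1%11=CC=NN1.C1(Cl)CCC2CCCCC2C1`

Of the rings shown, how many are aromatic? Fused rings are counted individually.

2

The SMILES encodes an eight-membered carbon ring with four alternating C=C double bonds; a six-membered ring with nitrogens at positions 1 and 4 and three alternating double bonds; a five-membered ring with two adjacent nitrogens (one bearing H, one in a double bond) and two double bonds; two fused six-membered saturated carbon rings.
The 8-membered ring has only sp² ring atoms; a planar conformation would have a fully conjugated π system of 8 electrons. But 8 = 4(2), which is 4n not 4n+2, so it is not aromatic (cyclooctatetraene) — cyclooctatetraene distorts into a non-planar tub to avoid antiaromaticity.
The 6-membered ring with two nitrogens (1,4) has a continuous p-orbital overlap around the ring; 3 ring double bonds give 6 π electrons. Since 6 = 4n+2 (n=1), it is aromatic (pyrazine).
The 5-membered ring with two adjacent nitrogens (one N–H, one =N–) is fully conjugated (every ring atom contributes a p orbital); 2 ring double bonds (4 π electrons) plus a heteroatom lone pair (2) give 6 π electrons. 6 = 4(1)+2, so it is aromatic (pyrazole).
The 6-membered ring has only sp³ atoms, so it is not fully conjugated — not aromatic (cyclohexane ring).
The second 6-membered ring has only sp³ atoms, so it is not fully conjugated — not aromatic (cyclohexane ring).
2 of the 5 rings are aromatic. Total: 2.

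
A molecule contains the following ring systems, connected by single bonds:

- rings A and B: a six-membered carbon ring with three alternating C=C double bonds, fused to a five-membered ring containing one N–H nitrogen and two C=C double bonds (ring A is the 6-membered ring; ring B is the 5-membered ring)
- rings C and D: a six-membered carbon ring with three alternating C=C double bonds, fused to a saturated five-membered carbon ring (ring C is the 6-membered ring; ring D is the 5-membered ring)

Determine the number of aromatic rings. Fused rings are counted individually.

Rings A and B form a fused bicyclic system (with one N–H) with 9 sp² atoms and 10 π electrons from ring double bonds plus a heteroatom lone pair. 10 = 4(2)+2, so the system is aromatic and both rings count as aromatic (indole).
Ring C has a continuous p-orbital overlap around the ring; 3 ring double bonds give 6 π electrons. That satisfies 4n+2 with n=1, so ring C is aromatic (benzene ring).
Ring D has three sp³ carbons, so it is not fully conjugated — not aromatic (cyclopentane ring).
Aromatic: A, B, C. Total: 3.

3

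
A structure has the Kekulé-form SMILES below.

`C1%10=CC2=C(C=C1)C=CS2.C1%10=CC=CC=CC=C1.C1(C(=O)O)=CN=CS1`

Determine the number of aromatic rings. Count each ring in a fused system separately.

The SMILES encodes a six-membered carbon ring with three alternating C=C double bonds, fused to a five-membered ring containing one sulfur and two C=C double bonds; an eight-membered carbon ring with four alternating C=C double bonds; a five-membered ring with a sulfur at position 1 and a nitrogen at position 3 (in a C=N bond), with two double bonds.
The fused 6/5-membered bicyclic (with one sulfur) is a single π system with 9 sp² atoms and 10 π electrons from ring double bonds plus a heteroatom lone pair. 10 = 4(2)+2, so the system is aromatic and both rings count as aromatic (benzothiophene).
The 8-membered ring has only sp² ring atoms; a planar conformation would have a fully conjugated π system of 8 electrons. But 8 = 4(2), which is 4n not 4n+2, so it is not aromatic (cyclooctatetraene) — cyclooctatetraene distorts into a non-planar tub to avoid antiaromaticity.
The 5-membered ring with one sulfur and one =N– is planar and fully conjugated; 2 ring double bonds (4 π electrons) plus a heteroatom lone pair (2) give 6 π electrons. That satisfies 4n+2 with n=1, so it is aromatic (thiazole).
3 of the 4 rings are aromatic. Total: 3.

3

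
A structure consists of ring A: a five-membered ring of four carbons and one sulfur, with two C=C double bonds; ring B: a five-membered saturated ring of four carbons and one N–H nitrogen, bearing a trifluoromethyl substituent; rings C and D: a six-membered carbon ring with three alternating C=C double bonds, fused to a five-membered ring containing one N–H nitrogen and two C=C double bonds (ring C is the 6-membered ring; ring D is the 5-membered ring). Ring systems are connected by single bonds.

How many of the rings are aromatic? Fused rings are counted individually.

Ring A has a continuous p-orbital overlap around the ring; 2 ring double bonds (4 π electrons) plus a heteroatom lone pair (2) give 6 π electrons. Since 6 = 4n+2 (n=1), ring A is aromatic (thiophene).
Ring B has only sp³ atoms, so it is not fully conjugated — not aromatic (pyrrolidine).
Rings C and D form a fused bicyclic system (with one N–H) with 9 sp² atoms and 10 π electrons from ring double bonds plus a heteroatom lone pair. 10 = 4(2)+2, so the system is aromatic and both rings count as aromatic (indole).
Aromatic: A, C, D. Total: 3.

3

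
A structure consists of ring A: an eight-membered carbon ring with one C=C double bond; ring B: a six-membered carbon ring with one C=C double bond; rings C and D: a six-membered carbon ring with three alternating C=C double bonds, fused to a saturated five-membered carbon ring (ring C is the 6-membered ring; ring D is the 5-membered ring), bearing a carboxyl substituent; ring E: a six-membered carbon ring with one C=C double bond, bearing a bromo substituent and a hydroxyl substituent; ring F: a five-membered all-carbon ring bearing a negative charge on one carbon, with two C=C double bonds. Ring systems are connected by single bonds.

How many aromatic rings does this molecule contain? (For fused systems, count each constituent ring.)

2

Ring A has six sp³ carbons, so it is not fully conjugated — not aromatic (cyclooctene).
Ring B has four sp³ carbons, so it is not fully conjugated — not aromatic (cyclohexene).
Ring C has a continuous p-orbital overlap around the ring; 3 ring double bonds give 6 π electrons. That satisfies 4n+2 with n=1, so ring C is aromatic (benzene ring).
Ring D has three sp³ carbons, so it is not fully conjugated — not aromatic (cyclopentane ring).
Ring E has four sp³ carbons, so it is not fully conjugated — not aromatic (cyclohexene).
Ring F has a continuous p-orbital overlap around the ring; 2 ring double bonds (4 π electrons) plus the carbanion lone pair (2) give 6 π electrons. That satisfies 4n+2 with n=1, so ring F is aromatic (cyclopentadienyl anion).
Aromatic: C, F. Total: 2.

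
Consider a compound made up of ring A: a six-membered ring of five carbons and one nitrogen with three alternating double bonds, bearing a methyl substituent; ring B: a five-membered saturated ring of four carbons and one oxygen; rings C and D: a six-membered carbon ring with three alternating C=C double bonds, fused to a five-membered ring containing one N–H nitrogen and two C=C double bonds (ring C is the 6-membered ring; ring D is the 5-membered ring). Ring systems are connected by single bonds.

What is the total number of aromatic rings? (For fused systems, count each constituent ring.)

Ring A has a continuous p-orbital overlap around the ring; 3 ring double bonds give 6 π electrons. That satisfies 4n+2 with n=1, so ring A is aromatic (pyridine).
Ring B has only sp³ atoms, so it is not fully conjugated — not aromatic (tetrahydrofuran).
Rings C and D form a fused bicyclic system (with one N–H) with 9 sp² atoms and 10 π electrons from ring double bonds plus a heteroatom lone pair. 10 = 4(2)+2, so the system is aromatic and both rings count as aromatic (indole).
Aromatic: A, C, D. Total: 3.

3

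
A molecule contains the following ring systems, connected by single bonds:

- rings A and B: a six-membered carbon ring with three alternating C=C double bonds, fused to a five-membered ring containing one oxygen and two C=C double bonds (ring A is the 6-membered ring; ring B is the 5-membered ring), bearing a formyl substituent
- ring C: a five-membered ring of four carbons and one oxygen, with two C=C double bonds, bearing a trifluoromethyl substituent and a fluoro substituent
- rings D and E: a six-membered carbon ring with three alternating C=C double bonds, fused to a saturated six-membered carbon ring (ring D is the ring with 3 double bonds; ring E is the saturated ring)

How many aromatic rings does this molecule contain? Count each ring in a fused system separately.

Rings A and B form a fused bicyclic system (with one oxygen) with 9 sp² atoms and 10 π electrons from ring double bonds plus a heteroatom lone pair. 10 = 4(2)+2, so the system is aromatic and both rings count as aromatic (benzofuran).
Ring C is fully conjugated (every ring atom contributes a p orbital); 2 ring double bonds (4 π electrons) plus a heteroatom lone pair (2) give 6 π electrons. Since 6 = 4n+2 (n=1), ring C is aromatic (furan).
Ring D is planar and fully conjugated; 3 ring double bonds give 6 π electrons. Since 6 = 4n+2 (n=1), ring D is aromatic (benzene ring).
Ring E has four sp³ carbons, so it is not fully conjugated — not aromatic (cyclohexane ring).
Aromatic: A, B, C, D. Total: 4.

4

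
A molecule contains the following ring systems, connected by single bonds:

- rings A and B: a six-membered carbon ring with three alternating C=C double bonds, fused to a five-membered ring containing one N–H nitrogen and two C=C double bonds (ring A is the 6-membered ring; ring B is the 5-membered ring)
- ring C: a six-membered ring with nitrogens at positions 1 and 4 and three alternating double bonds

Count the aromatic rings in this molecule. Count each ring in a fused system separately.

3

Rings A and B form a fused bicyclic system (with one N–H) with 9 sp² atoms and 10 π electrons from ring double bonds plus a heteroatom lone pair. 10 = 4(2)+2, so the system is aromatic and both rings count as aromatic (indole).
Ring C has a continuous p-orbital overlap around the ring; 3 ring double bonds give 6 π electrons. Since 6 = 4n+2 (n=1), ring C is aromatic (pyrazine).
Aromatic: A, B, C. Total: 3.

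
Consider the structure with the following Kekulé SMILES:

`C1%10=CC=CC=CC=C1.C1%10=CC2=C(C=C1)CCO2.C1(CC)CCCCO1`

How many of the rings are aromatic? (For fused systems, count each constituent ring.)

The SMILES encodes an eight-membered carbon ring with four alternating C=C double bonds; a six-membered carbon ring with three alternating C=C double bonds, fused to a five-membered ring containing one oxygen and two sp³ carbons; a six-membered saturated ring of five carbons and one oxygen.
The 8-membered ring has only sp² ring atoms; a planar conformation would have a fully conjugated π system of 8 electrons. But 8 = 4(2), which is 4n not 4n+2, so it is not aromatic (cyclooctatetraene) — cyclooctatetraene distorts into a non-planar tub to avoid antiaromaticity.
The 6-membered ring has a continuous p-orbital overlap around the ring; 3 ring double bonds give 6 π electrons. Since 6 = 4n+2 (n=1), it is aromatic (benzene ring).
The 5-membered ring with one oxygen has two sp³ carbons, so it is not fully conjugated — not aromatic (oxolane ring).
The 6-membered ring with one oxygen has only sp³ atoms, so it is not fully conjugated — not aromatic (tetrahydropyran).
1 of the 4 rings is aromatic. Total: 1.

1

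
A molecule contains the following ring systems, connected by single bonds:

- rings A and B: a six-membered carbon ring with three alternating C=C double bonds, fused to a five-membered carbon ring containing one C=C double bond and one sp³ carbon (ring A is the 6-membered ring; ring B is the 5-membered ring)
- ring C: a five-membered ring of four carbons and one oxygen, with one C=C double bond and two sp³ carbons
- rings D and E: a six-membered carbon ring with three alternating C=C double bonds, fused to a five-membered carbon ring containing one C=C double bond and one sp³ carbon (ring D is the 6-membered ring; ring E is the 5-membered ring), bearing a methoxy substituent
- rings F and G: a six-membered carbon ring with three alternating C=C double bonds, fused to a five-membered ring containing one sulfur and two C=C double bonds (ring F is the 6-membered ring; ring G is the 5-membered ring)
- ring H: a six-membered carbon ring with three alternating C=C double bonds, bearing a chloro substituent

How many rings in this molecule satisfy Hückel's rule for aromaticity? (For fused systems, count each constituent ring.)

Ring A is fully conjugated (every ring atom contributes a p orbital); 3 ring double bonds give 6 π electrons. 6 = 4(1)+2, so ring A is aromatic (benzene ring).
Ring B has one sp³ carbon, so it is not fully conjugated — not aromatic (cyclopentene ring).
Ring C has two sp³ carbons, so it is not fully conjugated — not aromatic (2,3-dihydrofuran).
Ring D is fully conjugated (every ring atom contributes a p orbital); 3 ring double bonds give 6 π electrons. 6 = 4(1)+2, so ring D is aromatic (benzene ring).
Ring E has one sp³ carbon, so it is not fully conjugated — not aromatic (cyclopentene ring).
Rings F and G form a fused bicyclic system (with one sulfur) with 9 sp² atoms and 10 π electrons from ring double bonds plus a heteroatom lone pair. 10 = 4(2)+2, so the system is aromatic and both rings count as aromatic (benzothiophene).
Ring H has a continuous p-orbital overlap around the ring; 3 ring double bonds give 6 π electrons. Since 6 = 4n+2 (n=1), ring H is aromatic (benzene).
Aromatic: A, D, F, G, H. Total: 5.

5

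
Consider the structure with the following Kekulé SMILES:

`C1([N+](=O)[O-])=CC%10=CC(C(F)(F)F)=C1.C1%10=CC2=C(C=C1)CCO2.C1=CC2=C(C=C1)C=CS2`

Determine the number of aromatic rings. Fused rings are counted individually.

4

The SMILES encodes a six-membered carbon ring with three alternating C=C double bonds; a six-membered carbon ring with three alternating C=C double bonds, fused to a five-membered ring containing one oxygen and two sp³ carbons; a six-membered carbon ring with three alternating C=C double bonds, fused to a five-membered ring containing one sulfur and two C=C double bonds.
The 6-membered ring is planar and fully conjugated; 3 ring double bonds give 6 π electrons. Since 6 = 4n+2 (n=1), it is aromatic (benzene).
The second 6-membered ring is planar and fully conjugated; 3 ring double bonds give 6 π electrons. That satisfies 4n+2 with n=1, so it is aromatic (benzene ring).
The 5-membered ring with one oxygen has two sp³ carbons, so it is not fully conjugated — not aromatic (oxolane ring).
The fused 6/5-membered bicyclic (with one sulfur) is a single π system with 9 sp² atoms and 10 π electrons from ring double bonds plus a heteroatom lone pair. 10 = 4(2)+2, so the system is aromatic and both rings count as aromatic (benzothiophene).
4 of the 5 rings are aromatic. Total: 4.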